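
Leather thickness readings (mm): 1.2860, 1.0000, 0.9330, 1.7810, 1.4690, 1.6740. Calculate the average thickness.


Formula: Average = sum / n
Substituting: Average = 8.1430 / 6
Result: 1.3572 mm


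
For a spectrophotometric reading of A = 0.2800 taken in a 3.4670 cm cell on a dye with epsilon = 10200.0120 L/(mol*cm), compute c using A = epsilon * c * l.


Formula: c = A / (epsilon * l)
Substituting: c = 0.2800 / (10200.0120 * 3.4670)
Result: 7.9178e-06 mol/L


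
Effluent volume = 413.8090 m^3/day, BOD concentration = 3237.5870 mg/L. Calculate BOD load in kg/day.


Formula: BOD_load = volume * conc / 1000
Substituting: BOD_load = 413.8090 * 3237.5870 / 1000
Result: 1339.7426 kg/day


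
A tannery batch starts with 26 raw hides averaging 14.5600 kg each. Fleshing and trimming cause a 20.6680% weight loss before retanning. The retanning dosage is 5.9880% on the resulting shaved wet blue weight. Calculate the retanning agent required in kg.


Total_raw = N * avg_wt = 26 * 14.5600 = 378.5600 kg
Substrate = Total_raw * (1 - loss/100) = 378.5600 * (1 - 20.6680/100) = 300.3192 kg
Retan = Substrate * pct / 100 = 300.3192 * 5.9880 / 100 = 17.9831 kg


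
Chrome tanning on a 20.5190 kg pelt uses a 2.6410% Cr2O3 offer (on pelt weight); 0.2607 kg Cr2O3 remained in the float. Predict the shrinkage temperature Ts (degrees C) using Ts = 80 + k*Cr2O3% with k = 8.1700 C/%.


Offered = pelt * offer_pct / 100 = 20.5190 * 2.6410 / 100 = 0.5419 kg
Uptake = offered - residual = 0.5419 - 0.2607 = 0.2812 kg
Cr2O3% on pelt = uptake / pelt * 100 = 0.2812 / 20.5190 * 100 = 1.3705 %
Ts = 80 + k * Cr2O3% = 80 + 8.1700 * 1.3705 = 91.1967 C


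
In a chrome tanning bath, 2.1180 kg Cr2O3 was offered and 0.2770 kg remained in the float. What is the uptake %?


Formula: Uptake = (offered - residual) / offered * 100
Substituting: Uptake = (2.1180 - 0.2770) / 2.1180 * 100
Result: 86.9216 %


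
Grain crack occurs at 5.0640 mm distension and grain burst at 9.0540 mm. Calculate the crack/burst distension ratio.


Formula: Ratio = crack / burst
Substituting: Ratio = 5.0640 / 9.0540
Result: 0.5593


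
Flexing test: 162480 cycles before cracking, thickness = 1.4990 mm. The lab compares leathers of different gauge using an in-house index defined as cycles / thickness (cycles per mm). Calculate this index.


Formula: Index = cycles / thickness
Substituting: Index = 162480 / 1.4990
Result: 108392.2615 cycles/mm


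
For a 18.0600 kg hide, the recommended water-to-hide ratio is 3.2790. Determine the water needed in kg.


Formula: Water = hide_weight * ratio
Substituting: Water = 18.0600 * 3.2790
Result: 59.2187 kg


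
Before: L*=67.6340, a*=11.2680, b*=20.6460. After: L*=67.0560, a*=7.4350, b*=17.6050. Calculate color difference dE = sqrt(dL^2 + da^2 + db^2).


dL = -0.5780, da = -3.8330, db = -3.0410
dE = sqrt((-0.5780)^2 + (-3.8330)^2 + (-3.0410)^2) = 4.9268


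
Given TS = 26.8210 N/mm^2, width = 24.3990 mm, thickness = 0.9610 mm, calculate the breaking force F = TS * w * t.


Formula: F = TS * w * t
Substituting: F = 26.8210 * 24.3990 * 0.9610
Result: 628.8838 N


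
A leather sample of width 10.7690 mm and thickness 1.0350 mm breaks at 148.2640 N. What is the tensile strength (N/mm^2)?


Formula: TS = force / (width * thickness)
Substituting: TS = 148.2640 / (10.7690 * 1.0350)
Result: 13.3021 N/mm^2


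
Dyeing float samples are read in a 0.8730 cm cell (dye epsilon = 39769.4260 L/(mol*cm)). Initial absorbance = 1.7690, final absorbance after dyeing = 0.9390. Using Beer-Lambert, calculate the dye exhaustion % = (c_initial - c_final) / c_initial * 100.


c_initial = A_i / (epsilon * l) = 1.7690 / (39769.4260 * 0.8730) = 5.0952e-05 mol/L
c_final = A_f / (epsilon * l) = 0.9390 / (39769.4260 * 0.8730) = 2.7046e-05 mol/L
Exhaustion = (c_initial - c_final) / c_initial * 100 = (5.0952e-05 - 2.7046e-05) / 5.0952e-05 * 100 = 46.9192 %


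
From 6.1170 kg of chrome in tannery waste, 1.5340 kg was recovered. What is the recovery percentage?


Formula: Recovery = recovered / input * 100
Substituting: Recovery = 1.5340 / 6.1170 * 100
Result: 25.0777 %


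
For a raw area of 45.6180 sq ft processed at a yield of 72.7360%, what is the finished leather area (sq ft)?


Formula: finished = raw * yield / 100
Substituting: finished = 45.6180 * 72.7360 / 100
Result: 33.1807 sq ft


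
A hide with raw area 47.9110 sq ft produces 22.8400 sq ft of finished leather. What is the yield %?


Formula: Yield = finished / raw * 100
Substituting: Yield = 22.8400 / 47.9110 * 100
Result: 47.6717 %


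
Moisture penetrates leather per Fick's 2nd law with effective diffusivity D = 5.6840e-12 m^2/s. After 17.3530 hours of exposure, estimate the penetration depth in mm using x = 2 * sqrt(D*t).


t = 17.3530 hr * 3600 = 62470.8000 s
D * t = 5.6840e-12 * 62470.8000 = 3.5508e-07
x = 2 * sqrt(D*t) = 2 * sqrt(3.5508e-07) = 0.00119178 m = 1.1918 mm


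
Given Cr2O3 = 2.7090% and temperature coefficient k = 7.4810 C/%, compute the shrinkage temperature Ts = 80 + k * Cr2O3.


Formula: Ts = 80 + k * Cr2O3
Substituting: Ts = 80 + 7.4810 * 2.7090
Result: 100.2660 C


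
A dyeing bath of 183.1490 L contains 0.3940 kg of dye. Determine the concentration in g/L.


Formula: Conc = dye_mass(kg) / volume(L) * 1000
Substituting: Conc = 0.3940 / 183.1490 * 1000
Result: 2.1513 g/L


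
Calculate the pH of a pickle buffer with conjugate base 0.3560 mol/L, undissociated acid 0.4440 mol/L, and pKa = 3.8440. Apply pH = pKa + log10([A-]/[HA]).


ratio = [A-] / [HA] = 0.3560 / 0.4440 = 0.8018
log10(ratio) = -0.095933
pH = pKa + log10(ratio) = 3.8440 - 0.095933 = 3.7481


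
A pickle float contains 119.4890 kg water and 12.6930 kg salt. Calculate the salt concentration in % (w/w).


Formula: Conc = salt / (water + salt) * 100
Substituting: Conc = 12.6930 / (119.4890 + 12.6930) * 100
Result: 9.6027 %


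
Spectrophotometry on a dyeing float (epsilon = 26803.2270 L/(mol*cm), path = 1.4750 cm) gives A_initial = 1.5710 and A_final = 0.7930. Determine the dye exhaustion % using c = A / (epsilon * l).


c_initial = A_i / (epsilon * l) = 1.5710 / (26803.2270 * 1.4750) = 3.9737e-05 mol/L
c_final = A_f / (epsilon * l) = 0.7930 / (26803.2270 * 1.4750) = 2.0058e-05 mol/L
Exhaustion = (c_initial - c_final) / c_initial * 100 = (3.9737e-05 - 2.0058e-05) / 3.9737e-05 * 100 = 49.5226 %


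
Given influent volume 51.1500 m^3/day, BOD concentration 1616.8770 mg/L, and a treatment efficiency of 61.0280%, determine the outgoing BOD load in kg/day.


Load_in = volume * conc / 1000 = 51.1500 * 1616.8770 / 1000 = 82.7033 kg/day
Removed = Load_in * eff / 100 = 82.7033 * 61.0280 / 100 = 50.4721 kg/day
Load_out = Load_in - Removed = 82.7033 - 50.4721 = 32.2311 kg/day


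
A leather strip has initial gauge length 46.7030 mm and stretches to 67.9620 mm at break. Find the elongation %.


Formula: Elongation = (Lf - L0) / L0 * 100
Substituting: Elongation = (67.9620 - 46.7030) / 46.7030 * 100
Result: 45.5196 %


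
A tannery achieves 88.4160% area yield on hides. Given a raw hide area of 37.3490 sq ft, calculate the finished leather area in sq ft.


Formula: finished = raw * yield / 100
Substituting: finished = 37.3490 * 88.4160 / 100
Result: 33.0225 sq ft


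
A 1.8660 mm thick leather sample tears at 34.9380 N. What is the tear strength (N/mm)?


Formula: Tear strength = force / thickness
Substituting: Tear strength = 34.9380 / 1.8660
Result: 18.7235 N/mm


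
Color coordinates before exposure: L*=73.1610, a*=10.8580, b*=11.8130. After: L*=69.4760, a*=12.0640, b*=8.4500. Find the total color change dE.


dL = -3.6850, da = 1.2060, db = -3.3630
dE = sqrt((-3.6850)^2 + 1.2060^2 + (-3.3630)^2) = 5.1326


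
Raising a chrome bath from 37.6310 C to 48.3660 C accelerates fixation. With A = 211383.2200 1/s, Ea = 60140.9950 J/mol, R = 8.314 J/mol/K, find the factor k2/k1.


T1 = 37.6310 + 273.15 = 310.7810 K; T2 = 48.3660 + 273.15 = 321.5160 K
k1 = A * exp(-Ea/(R*T1)) = 211383.2200 * exp(-60140.9950/(8.314*310.7810)) = 1.6462e-05 1/s
k2 = A * exp(-Ea/(R*T2)) = 211383.2200 * exp(-60140.9950/(8.314*321.5160)) = 3.5809e-05 1/s
k2/k1 = 3.5809e-05 / 1.6462e-05 = 2.1753


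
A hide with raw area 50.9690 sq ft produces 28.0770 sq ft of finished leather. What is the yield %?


Formula: Yield = finished / raw * 100
Substituting: Yield = 28.0770 / 50.9690 * 100
Result: 55.0864 %


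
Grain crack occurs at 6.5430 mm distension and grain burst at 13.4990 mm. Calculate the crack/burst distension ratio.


Formula: Ratio = crack / burst
Substituting: Ratio = 6.5430 / 13.4990
Result: 0.4847


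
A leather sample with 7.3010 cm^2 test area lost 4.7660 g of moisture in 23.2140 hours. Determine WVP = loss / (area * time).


Formula: WVP = loss / (area * time)
Substituting: WVP = 4.7660 / (7.3010 * 23.2140)
Result: 0.0281204 g/(cm^2*hr)


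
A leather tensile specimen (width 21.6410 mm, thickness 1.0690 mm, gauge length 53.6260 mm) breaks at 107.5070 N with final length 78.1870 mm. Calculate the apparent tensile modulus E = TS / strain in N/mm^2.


TS = F / (w * t) = 107.5070 / (21.6410 * 1.0690) = 4.6471 N/mm^2
strain = (Lf - L0) / L0 = (78.1870 - 53.6260) / 53.6260 = 0.4580
E = TS / strain = 4.6471 / 0.4580 = 10.1464 N/mm^2


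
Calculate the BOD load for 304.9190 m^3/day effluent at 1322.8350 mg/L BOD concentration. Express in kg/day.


Formula: BOD_load = volume * conc / 1000
Substituting: BOD_load = 304.9190 * 1322.8350 / 1000
Result: 403.3575 kg/day


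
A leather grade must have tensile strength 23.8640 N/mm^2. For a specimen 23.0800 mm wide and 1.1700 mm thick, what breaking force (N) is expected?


Formula: F = TS * w * t
Substituting: F = 23.8640 * 23.0800 * 1.1700
Result: 644.4139 N


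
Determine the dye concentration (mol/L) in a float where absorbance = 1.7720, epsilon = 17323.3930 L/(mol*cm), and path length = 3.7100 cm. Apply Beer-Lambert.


Formula: c = A / (epsilon * l)
Substituting: c = 1.7720 / (17323.3930 * 3.7100)
Result: 2.7571e-05 mol/L


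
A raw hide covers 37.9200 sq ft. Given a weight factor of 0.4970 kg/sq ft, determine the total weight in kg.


Formula: Weight = area * weight_per_sqft
Substituting: Weight = 37.9200 * 0.4970
Result: 18.8462 kg


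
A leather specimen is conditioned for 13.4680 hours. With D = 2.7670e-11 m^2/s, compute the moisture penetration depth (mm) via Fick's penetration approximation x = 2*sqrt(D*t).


t = 13.4680 hr * 3600 = 48484.8000 s
D * t = 2.7670e-11 * 48484.8000 = 1.3416e-06
x = 2 * sqrt(D*t) = 2 * sqrt(1.3416e-06) = 0.00231653 m = 2.3165 mm


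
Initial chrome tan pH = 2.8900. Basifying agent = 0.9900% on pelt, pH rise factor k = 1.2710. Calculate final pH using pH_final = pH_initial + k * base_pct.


Formula: pH_final = pH_initial + k * base_pct
Substituting: pH_final = 2.8900 + 1.2710 * 0.9900
Result: 4.1483


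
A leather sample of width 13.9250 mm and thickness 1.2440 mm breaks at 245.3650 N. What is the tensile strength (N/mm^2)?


Formula: TS = force / (width * thickness)
Substituting: TS = 245.3650 / (13.9250 * 1.2440)
Result: 14.1644 N/mm^2


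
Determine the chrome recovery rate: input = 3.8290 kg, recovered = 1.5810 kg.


Formula: Recovery = recovered / input * 100
Substituting: Recovery = 1.5810 / 3.8290 * 100
Result: 41.2902 %


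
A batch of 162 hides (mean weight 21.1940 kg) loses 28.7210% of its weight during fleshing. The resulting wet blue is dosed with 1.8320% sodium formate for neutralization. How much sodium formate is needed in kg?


Total_raw = N * avg_wt = 162 * 21.1940 = 3433.4280 kg
Substrate = Total_raw * (1 - loss/100) = 3433.4280 * (1 - 28.7210/100) = 2447.3131 kg
Neutralizer = Substrate * pct / 100 = 2447.3131 * 1.8320 / 100 = 44.8348 kg


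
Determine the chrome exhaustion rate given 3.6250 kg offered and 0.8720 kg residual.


Formula: Uptake = (offered - residual) / offered * 100
Substituting: Uptake = (3.6250 - 0.8720) / 3.6250 * 100
Result: 75.9448 %


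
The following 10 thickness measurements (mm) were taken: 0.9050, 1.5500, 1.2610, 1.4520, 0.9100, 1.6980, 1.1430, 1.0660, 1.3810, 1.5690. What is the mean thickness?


Formula: Average = sum / n
Substituting: Average = 12.9350 / 10
Result: 1.2935 mm


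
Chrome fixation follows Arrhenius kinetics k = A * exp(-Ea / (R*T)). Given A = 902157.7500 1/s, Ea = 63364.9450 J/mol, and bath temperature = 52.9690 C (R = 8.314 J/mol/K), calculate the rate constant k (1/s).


T_K = T_C + 273.15 = 52.9690 + 273.15 = 326.1190 K
exponent = -Ea / (R * T_K) = -63364.9450 / (8.314 * 326.1190) = -23.3702
k = A * exp(exponent) = 902157.7500 * exp(-23.3702) = 6.3932e-05 1/s


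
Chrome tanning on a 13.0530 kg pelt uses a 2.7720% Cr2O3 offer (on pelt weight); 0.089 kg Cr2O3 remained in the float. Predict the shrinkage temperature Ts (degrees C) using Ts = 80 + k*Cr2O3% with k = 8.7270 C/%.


Offered = pelt * offer_pct / 100 = 13.0530 * 2.7720 / 100 = 0.3618 kg
Uptake = offered - residual = 0.3618 - 0.089 = 0.2728 kg
Cr2O3% on pelt = uptake / pelt * 100 = 0.2728 / 13.0530 * 100 = 2.0902 %
Ts = 80 + k * Cr2O3% = 80 + 8.7270 * 2.0902 = 98.2409 C


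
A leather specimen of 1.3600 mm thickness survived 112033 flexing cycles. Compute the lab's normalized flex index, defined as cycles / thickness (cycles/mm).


Formula: Index = cycles / thickness
Substituting: Index = 112033 / 1.3600
Result: 82377.2059 cycles/mm


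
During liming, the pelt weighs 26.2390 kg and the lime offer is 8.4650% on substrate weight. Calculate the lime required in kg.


Formula: Lime = substrate * pct / 100
Substituting: Lime = 26.2390 * 8.4650 / 100
Result: 2.2211 kg


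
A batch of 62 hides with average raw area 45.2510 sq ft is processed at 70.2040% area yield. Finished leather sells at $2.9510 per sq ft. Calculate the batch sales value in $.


Raw_total = N * avg_area = 62 * 45.2510 = 2805.5620 sq ft
Finished = Raw_total * yield / 100 = 2805.5620 * 70.2040 / 100 = 1969.6167 sq ft
Value = Finished * price = 1969.6167 * 2.9510 = 5812.3390 $


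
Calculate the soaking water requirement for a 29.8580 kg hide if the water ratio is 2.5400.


Formula: Water = hide_weight * ratio
Substituting: Water = 29.8580 * 2.5400
Result: 75.8393 kg


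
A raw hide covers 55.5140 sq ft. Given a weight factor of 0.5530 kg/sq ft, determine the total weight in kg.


Formula: Weight = area * weight_per_sqft
Substituting: Weight = 55.5140 * 0.5530
Result: 30.6992 kg


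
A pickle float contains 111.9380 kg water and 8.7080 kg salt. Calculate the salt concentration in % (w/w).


Formula: Conc = salt / (water + salt) * 100
Substituting: Conc = 8.7080 / (111.9380 + 8.7080) * 100
Result: 7.2178 %


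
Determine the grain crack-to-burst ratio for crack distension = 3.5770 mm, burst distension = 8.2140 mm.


Formula: Ratio = crack / burst
Substituting: Ratio = 3.5770 / 8.2140
Result: 0.4355


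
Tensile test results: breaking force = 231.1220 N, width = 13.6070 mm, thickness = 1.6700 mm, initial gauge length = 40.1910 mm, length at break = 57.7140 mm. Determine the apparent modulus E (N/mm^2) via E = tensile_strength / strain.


TS = F / (w * t) = 231.1220 / (13.6070 * 1.6700) = 10.1710 N/mm^2
strain = (Lf - L0) / L0 = (57.7140 - 40.1910) / 40.1910 = 0.4360
E = TS / strain = 10.1710 / 0.4360 = 23.3283 N/mm^2


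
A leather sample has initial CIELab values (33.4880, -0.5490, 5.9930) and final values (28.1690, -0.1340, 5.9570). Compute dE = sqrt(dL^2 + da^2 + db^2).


dL = -5.3190, da = 0.4150, db = -0.036
dE = sqrt((-5.3190)^2 + 0.4150^2 + (-0.036)^2) = 5.3353


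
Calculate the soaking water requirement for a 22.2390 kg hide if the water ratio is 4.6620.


Formula: Water = hide_weight * ratio
Substituting: Water = 22.2390 * 4.6620
Result: 103.6782 kg


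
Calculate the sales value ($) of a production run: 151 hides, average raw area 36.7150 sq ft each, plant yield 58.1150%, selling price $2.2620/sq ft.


Raw_total = N * avg_area = 151 * 36.7150 = 5543.9650 sq ft
Finished = Raw_total * yield / 100 = 5543.9650 * 58.1150 / 100 = 3221.8753 sq ft
Value = Finished * price = 3221.8753 * 2.2620 = 7287.8818 $


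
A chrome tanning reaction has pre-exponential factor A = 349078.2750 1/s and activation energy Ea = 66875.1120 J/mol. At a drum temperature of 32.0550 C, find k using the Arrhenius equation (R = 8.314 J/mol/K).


T_K = T_C + 273.15 = 32.0550 + 273.15 = 305.2050 K
exponent = -Ea / (R * T_K) = -66875.1120 / (8.314 * 305.2050) = -26.3550
k = A * exp(exponent) = 349078.2750 * exp(-26.3550) = 1.2505e-06 1/s


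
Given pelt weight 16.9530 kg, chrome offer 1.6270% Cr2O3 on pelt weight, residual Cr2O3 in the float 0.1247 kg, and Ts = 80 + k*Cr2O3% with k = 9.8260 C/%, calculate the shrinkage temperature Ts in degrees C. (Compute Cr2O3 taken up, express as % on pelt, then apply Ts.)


Offered = pelt * offer_pct / 100 = 16.9530 * 1.6270 / 100 = 0.2758 kg
Uptake = offered - residual = 0.2758 - 0.1247 = 0.1511 kg
Cr2O3% on pelt = uptake / pelt * 100 = 0.1511 / 16.9530 * 100 = 0.8914 %
Ts = 80 + k * Cr2O3% = 80 + 9.8260 * 0.8914 = 88.7593 C


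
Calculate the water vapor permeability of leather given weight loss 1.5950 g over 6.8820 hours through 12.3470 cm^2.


Formula: WVP = loss / (area * time)
Substituting: WVP = 1.5950 / (12.3470 * 6.8820)
Result: 0.0187709 g/(cm^2*hr)


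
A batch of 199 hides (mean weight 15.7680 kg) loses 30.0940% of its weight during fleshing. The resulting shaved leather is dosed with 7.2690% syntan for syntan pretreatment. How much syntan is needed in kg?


Total_raw = N * avg_wt = 199 * 15.7680 = 3137.8320 kg
Substrate = Total_raw * (1 - loss/100) = 3137.8320 * (1 - 30.0940/100) = 2193.5328 kg
Syntan = Substrate * pct / 100 = 2193.5328 * 7.2690 / 100 = 159.4479 kg


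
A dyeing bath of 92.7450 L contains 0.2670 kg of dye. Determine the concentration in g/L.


Formula: Conc = dye_mass(kg) / volume(L) * 1000
Substituting: Conc = 0.2670 / 92.7450 * 1000
Result: 2.8789 g/L


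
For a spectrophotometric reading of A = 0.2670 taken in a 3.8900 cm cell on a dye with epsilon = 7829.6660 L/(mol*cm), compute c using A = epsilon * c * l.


Formula: c = A / (epsilon * l)
Substituting: c = 0.2670 / (7829.6660 * 3.8900)
Result: 8.7663e-06 mol/L


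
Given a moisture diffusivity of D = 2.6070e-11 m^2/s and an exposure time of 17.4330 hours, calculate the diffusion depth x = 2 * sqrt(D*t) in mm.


t = 17.4330 hr * 3600 = 62758.8000 s
D * t = 2.6070e-11 * 62758.8000 = 1.6361e-06
x = 2 * sqrt(D*t) = 2 * sqrt(1.6361e-06) = 0.00255822 m = 2.5582 mm


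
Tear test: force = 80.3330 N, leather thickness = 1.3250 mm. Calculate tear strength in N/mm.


Formula: Tear strength = force / thickness
Substituting: Tear strength = 80.3330 / 1.3250
Result: 60.6287 N/mm


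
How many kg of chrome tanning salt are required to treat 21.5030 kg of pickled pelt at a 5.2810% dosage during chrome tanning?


Formula: Chrome = substrate * pct / 100
Substituting: Chrome = 21.5030 * 5.2810 / 100
Result: 1.1356 kg


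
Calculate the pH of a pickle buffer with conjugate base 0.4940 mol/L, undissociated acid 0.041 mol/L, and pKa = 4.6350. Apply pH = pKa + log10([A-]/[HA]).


ratio = [A-] / [HA] = 0.4940 / 0.041 = 12.0488
log10(ratio) = 1.0809
pH = pKa + log10(ratio) = 4.6350 + 1.0809 = 5.7159


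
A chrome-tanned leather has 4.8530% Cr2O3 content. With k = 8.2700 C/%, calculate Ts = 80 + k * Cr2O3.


Formula: Ts = 80 + k * Cr2O3
Substituting: Ts = 80 + 8.2700 * 4.8530
Result: 120.1343 C


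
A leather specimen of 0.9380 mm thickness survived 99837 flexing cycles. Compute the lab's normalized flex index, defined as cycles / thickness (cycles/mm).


Formula: Index = cycles / thickness
Substituting: Index = 99837 / 0.9380
Result: 106436.0341 cycles/mm


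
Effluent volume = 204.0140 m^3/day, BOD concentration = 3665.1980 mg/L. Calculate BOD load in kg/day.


Formula: BOD_load = volume * conc / 1000
Substituting: BOD_load = 204.0140 * 3665.1980 / 1000
Result: 747.7517 kg/day


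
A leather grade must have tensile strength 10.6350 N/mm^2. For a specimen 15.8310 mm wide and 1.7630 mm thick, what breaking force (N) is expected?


Formula: F = TS * w * t
Substituting: F = 10.6350 * 15.8310 * 1.7630
Result: 296.8234 N


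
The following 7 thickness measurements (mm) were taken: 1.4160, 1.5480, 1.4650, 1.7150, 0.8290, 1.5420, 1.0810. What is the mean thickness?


Formula: Average = sum / n
Substituting: Average = 9.5960 / 7
Result: 1.3709 mm


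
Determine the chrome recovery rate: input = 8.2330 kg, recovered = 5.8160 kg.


Formula: Recovery = recovered / input * 100
Substituting: Recovery = 5.8160 / 8.2330 * 100
Result: 70.6425 %


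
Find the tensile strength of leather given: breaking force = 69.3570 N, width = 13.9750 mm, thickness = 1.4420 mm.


Formula: TS = force / (width * thickness)
Substituting: TS = 69.3570 / (13.9750 * 1.4420)
Result: 3.4417 N/mm^2


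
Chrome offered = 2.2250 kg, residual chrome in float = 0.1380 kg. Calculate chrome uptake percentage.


Formula: Uptake = (offered - residual) / offered * 100
Substituting: Uptake = (2.2250 - 0.1380) / 2.2250 * 100
Result: 93.7978 %


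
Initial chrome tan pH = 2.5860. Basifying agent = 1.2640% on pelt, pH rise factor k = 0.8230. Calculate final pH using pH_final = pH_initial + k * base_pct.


Formula: pH_final = pH_initial + k * base_pct
Substituting: pH_final = 2.5860 + 0.8230 * 1.2640
Result: 3.6263


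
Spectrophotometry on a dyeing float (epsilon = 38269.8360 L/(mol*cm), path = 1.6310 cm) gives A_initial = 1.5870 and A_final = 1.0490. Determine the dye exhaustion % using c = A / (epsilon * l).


c_initial = A_i / (epsilon * l) = 1.5870 / (38269.8360 * 1.6310) = 2.5425e-05 mol/L
c_final = A_f / (epsilon * l) = 1.0490 / (38269.8360 * 1.6310) = 1.6806e-05 mol/L
Exhaustion = (c_initial - c_final) / c_initial * 100 = (2.5425e-05 - 1.6806e-05) / 2.5425e-05 * 100 = 33.9004 %


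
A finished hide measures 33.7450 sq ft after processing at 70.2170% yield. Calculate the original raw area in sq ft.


Formula: raw = finished * 100 / yield
Substituting: raw = 33.7450 * 100 / 70.2170
Result: 48.0582 sq ft


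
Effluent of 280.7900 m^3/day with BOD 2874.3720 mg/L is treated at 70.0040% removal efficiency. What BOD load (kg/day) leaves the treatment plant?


Load_in = volume * conc / 1000 = 280.7900 * 2874.3720 / 1000 = 807.0949 kg/day
Removed = Load_in * eff / 100 = 807.0949 * 70.0040 / 100 = 564.9987 kg/day
Load_out = Load_in - Removed = 807.0949 - 564.9987 = 242.0962 kg/day


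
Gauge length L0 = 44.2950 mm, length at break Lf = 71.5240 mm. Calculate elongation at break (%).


Formula: Elongation = (Lf - L0) / L0 * 100
Substituting: Elongation = (71.5240 - 44.2950) / 44.2950 * 100
Result: 61.4719 %


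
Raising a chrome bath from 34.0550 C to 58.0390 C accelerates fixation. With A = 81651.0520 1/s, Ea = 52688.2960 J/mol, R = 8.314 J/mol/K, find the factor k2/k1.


T1 = 34.0550 + 273.15 = 307.2050 K; T2 = 58.0390 + 273.15 = 331.1890 K
k1 = A * exp(-Ea/(R*T1)) = 81651.0520 * exp(-52688.2960/(8.314*307.2050)) = 8.9732e-05 1/s
k2 = A * exp(-Ea/(R*T2)) = 81651.0520 * exp(-52688.2960/(8.314*331.1890)) = 3.9971e-04 1/s
k2/k1 = 3.9971e-04 / 8.9732e-05 = 4.4544


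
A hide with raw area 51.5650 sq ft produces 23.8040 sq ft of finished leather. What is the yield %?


Formula: Yield = finished / raw * 100
Substituting: Yield = 23.8040 / 51.5650 * 100
Result: 46.1631 %


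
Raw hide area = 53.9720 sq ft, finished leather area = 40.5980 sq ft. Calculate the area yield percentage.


Formula: Yield = finished / raw * 100
Substituting: Yield = 40.5980 / 53.9720 * 100
Result: 75.2205 %


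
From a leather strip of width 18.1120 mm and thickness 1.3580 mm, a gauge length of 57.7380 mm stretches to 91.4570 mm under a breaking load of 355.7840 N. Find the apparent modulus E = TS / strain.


TS = F / (w * t) = 355.7840 / (18.1120 * 1.3580) = 14.4651 N/mm^2
strain = (Lf - L0) / L0 = (91.4570 - 57.7380) / 57.7380 = 0.5840
E = TS / strain = 14.4651 / 0.5840 = 24.7689 N/mm^2


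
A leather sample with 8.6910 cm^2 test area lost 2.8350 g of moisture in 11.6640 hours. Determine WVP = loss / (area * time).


Formula: WVP = loss / (area * time)
Substituting: WVP = 2.8350 / (8.6910 * 11.6640)
Result: 0.0279664 g/(cm^2*hr)


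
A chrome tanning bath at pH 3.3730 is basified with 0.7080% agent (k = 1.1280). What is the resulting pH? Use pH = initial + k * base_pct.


Formula: pH_final = pH_initial + k * base_pct
Substituting: pH_final = 3.3730 + 1.1280 * 0.7080
Result: 4.1716


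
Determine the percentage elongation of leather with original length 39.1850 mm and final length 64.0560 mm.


Formula: Elongation = (Lf - L0) / L0 * 100
Substituting: Elongation = (64.0560 - 39.1850) / 39.1850 * 100
Result: 63.4707 %


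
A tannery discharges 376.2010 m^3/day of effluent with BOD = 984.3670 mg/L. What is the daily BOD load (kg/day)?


Formula: BOD_load = volume * conc / 1000
Substituting: BOD_load = 376.2010 * 984.3670 / 1000
Result: 370.3198 kg/day


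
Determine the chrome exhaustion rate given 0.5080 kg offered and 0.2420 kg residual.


Formula: Uptake = (offered - residual) / offered * 100
Substituting: Uptake = (0.5080 - 0.2420) / 0.5080 * 100
Result: 52.3622 %


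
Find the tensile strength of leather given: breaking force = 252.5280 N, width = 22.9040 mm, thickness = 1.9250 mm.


Formula: TS = force / (width * thickness)
Substituting: TS = 252.5280 / (22.9040 * 1.9250)
Result: 5.7275 N/mm^2


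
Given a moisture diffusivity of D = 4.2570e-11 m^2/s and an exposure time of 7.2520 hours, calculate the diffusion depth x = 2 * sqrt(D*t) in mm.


t = 7.2520 hr * 3600 = 26107.2000 s
D * t = 4.2570e-11 * 26107.2000 = 1.1114e-06
x = 2 * sqrt(D*t) = 2 * sqrt(1.1114e-06) = 0.00210844 m = 2.1084 mm


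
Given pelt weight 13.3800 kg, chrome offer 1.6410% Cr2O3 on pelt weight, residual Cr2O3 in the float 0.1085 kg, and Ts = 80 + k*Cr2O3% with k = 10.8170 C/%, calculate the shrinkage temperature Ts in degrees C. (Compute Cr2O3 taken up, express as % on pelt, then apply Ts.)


Offered = pelt * offer_pct / 100 = 13.3800 * 1.6410 / 100 = 0.2196 kg
Uptake = offered - residual = 0.2196 - 0.1085 = 0.1111 kg
Cr2O3% on pelt = uptake / pelt * 100 = 0.1111 / 13.3800 * 100 = 0.8301 %
Ts = 80 + k * Cr2O3% = 80 + 10.8170 * 0.8301 = 88.9791 C


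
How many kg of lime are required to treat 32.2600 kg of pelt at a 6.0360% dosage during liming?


Formula: Lime = substrate * pct / 100
Substituting: Lime = 32.2600 * 6.0360 / 100
Result: 1.9472 kg


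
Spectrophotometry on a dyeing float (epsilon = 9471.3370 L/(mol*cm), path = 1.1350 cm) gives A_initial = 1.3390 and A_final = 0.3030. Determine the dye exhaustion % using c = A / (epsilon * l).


c_initial = A_i / (epsilon * l) = 1.3390 / (9471.3370 * 1.1350) = 1.2456e-04 mol/L
c_final = A_f / (epsilon * l) = 0.3030 / (9471.3370 * 1.1350) = 2.8186e-05 mol/L
Exhaustion = (c_initial - c_final) / c_initial * 100 = (1.2456e-04 - 2.8186e-05) / 1.2456e-04 * 100 = 77.3712 %


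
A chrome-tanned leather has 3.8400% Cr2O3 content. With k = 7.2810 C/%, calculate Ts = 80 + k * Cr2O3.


Formula: Ts = 80 + k * Cr2O3
Substituting: Ts = 80 + 7.2810 * 3.8400
Result: 107.9590 C


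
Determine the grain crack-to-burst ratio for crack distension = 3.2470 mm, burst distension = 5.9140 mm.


Formula: Ratio = crack / burst
Substituting: Ratio = 3.2470 / 5.9140
Result: 0.5490


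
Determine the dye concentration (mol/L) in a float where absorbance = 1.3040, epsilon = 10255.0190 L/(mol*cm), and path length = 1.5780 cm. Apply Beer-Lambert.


Formula: c = A / (epsilon * l)
Substituting: c = 1.3040 / (10255.0190 * 1.5780)
Result: 8.0581e-05 mol/L


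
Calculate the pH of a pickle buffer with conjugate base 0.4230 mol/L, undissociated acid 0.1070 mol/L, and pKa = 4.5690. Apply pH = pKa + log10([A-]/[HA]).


ratio = [A-] / [HA] = 0.4230 / 0.1070 = 3.9533
log10(ratio) = 0.5970
pH = pKa + log10(ratio) = 4.5690 + 0.5970 = 5.1660


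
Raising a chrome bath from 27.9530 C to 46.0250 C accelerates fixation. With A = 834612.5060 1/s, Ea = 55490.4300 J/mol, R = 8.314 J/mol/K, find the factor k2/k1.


T1 = 27.9530 + 273.15 = 301.1030 K; T2 = 46.0250 + 273.15 = 319.1750 K
k1 = A * exp(-Ea/(R*T1)) = 834612.5060 * exp(-55490.4300/(8.314*301.1030)) = 1.9715e-04 1/s
k2 = A * exp(-Ea/(R*T2)) = 834612.5060 * exp(-55490.4300/(8.314*319.1750)) = 6.9161e-04 1/s
k2/k1 = 6.9161e-04 / 1.9715e-04 = 3.5081


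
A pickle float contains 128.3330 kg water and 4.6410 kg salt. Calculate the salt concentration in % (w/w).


Formula: Conc = salt / (water + salt) * 100
Substituting: Conc = 4.6410 / (128.3330 + 4.6410) * 100
Result: 3.4902 %


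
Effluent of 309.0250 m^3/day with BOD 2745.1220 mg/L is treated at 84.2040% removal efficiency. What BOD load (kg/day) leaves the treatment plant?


Load_in = volume * conc / 1000 = 309.0250 * 2745.1220 / 1000 = 848.3113 kg/day
Removed = Load_in * eff / 100 = 848.3113 * 84.2040 / 100 = 714.3121 kg/day
Load_out = Load_in - Removed = 848.3113 - 714.3121 = 133.9993 kg/day


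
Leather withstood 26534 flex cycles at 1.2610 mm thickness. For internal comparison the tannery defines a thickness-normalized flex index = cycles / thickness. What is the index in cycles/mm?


Formula: Index = cycles / thickness
Substituting: Index = 26534 / 1.2610
Result: 21042.0301 cycles/mm


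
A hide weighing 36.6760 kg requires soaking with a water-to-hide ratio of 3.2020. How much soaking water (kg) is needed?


Formula: Water = hide_weight * ratio
Substituting: Water = 36.6760 * 3.2020
Result: 117.4366 kg


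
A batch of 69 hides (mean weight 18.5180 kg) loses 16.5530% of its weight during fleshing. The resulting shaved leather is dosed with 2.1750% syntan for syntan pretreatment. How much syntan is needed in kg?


Total_raw = N * avg_wt = 69 * 18.5180 = 1277.7420 kg
Substrate = Total_raw * (1 - loss/100) = 1277.7420 * (1 - 16.5530/100) = 1066.2374 kg
Syntan = Substrate * pct / 100 = 1066.2374 * 2.1750 / 100 = 23.1907 kg


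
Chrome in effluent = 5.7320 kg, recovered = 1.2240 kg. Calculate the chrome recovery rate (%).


Formula: Recovery = recovered / input * 100
Substituting: Recovery = 1.2240 / 5.7320 * 100
Result: 21.3538 %


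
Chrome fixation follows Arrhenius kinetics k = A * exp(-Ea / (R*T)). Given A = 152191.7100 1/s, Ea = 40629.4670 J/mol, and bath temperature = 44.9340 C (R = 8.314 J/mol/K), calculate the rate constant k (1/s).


T_K = T_C + 273.15 = 44.9340 + 273.15 = 318.0840 K
exponent = -Ea / (R * T_K) = -40629.4670 / (8.314 * 318.0840) = -15.3635
k = A * exp(exponent) = 152191.7100 * exp(-15.3635) = 0.0323684 1/s


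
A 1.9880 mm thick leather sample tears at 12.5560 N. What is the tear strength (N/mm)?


Formula: Tear strength = force / thickness
Substituting: Tear strength = 12.5560 / 1.9880
Result: 6.3159 N/mm


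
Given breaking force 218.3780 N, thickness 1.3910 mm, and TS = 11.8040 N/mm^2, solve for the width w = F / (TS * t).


Formula: w = F / (TS * t)
Substituting: w = 218.3780 / (11.8040 * 1.3910)
Result: 13.3000 mm


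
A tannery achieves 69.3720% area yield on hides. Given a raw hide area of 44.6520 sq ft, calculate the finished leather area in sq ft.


Formula: finished = raw * yield / 100
Substituting: finished = 44.6520 * 69.3720 / 100
Result: 30.9760 sq ft


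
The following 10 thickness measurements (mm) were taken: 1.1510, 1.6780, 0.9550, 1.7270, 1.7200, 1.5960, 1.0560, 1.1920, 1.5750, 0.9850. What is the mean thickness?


Formula: Average = sum / n
Substituting: Average = 13.6350 / 10
Result: 1.3635 mm


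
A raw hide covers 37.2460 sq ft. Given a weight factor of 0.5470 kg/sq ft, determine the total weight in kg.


Formula: Weight = area * weight_per_sqft
Substituting: Weight = 37.2460 * 0.5470
Result: 20.3736 kg


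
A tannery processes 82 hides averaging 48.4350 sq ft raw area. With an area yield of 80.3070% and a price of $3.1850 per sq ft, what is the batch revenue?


Raw_total = N * avg_area = 82 * 48.4350 = 3971.6700 sq ft
Finished = Raw_total * yield / 100 = 3971.6700 * 80.3070 / 100 = 3189.5290 sq ft
Value = Finished * price = 3189.5290 * 3.1850 = 10158.6500 $


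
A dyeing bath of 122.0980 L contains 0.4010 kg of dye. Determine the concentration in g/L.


Formula: Conc = dye_mass(kg) / volume(L) * 1000
Substituting: Conc = 0.4010 / 122.0980 * 1000
Result: 3.2842 g/L


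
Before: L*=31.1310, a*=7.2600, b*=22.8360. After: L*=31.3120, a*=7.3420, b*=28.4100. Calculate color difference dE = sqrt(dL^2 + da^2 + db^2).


dL = 0.1810, da = 0.082, db = 5.5740
dE = sqrt(0.1810^2 + 0.082^2 + 5.5740^2) = 5.5775


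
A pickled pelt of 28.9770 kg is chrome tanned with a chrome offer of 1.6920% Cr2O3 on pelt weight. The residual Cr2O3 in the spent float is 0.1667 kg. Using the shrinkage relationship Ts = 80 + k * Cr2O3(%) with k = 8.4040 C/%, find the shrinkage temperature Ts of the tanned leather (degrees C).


Offered = pelt * offer_pct / 100 = 28.9770 * 1.6920 / 100 = 0.4903 kg
Uptake = offered - residual = 0.4903 - 0.1667 = 0.3236 kg
Cr2O3% on pelt = uptake / pelt * 100 = 0.3236 / 28.9770 * 100 = 1.1167 %
Ts = 80 + k * Cr2O3% = 80 + 8.4040 * 1.1167 = 89.3849 C


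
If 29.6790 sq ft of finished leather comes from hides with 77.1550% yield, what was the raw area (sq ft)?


Formula: raw = finished * 100 / yield
Substituting: raw = 29.6790 * 100 / 77.1550
Result: 38.4667 sq ft


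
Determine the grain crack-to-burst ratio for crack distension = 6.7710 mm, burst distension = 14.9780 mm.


Formula: Ratio = crack / burst
Substituting: Ratio = 6.7710 / 14.9780
Result: 0.4521


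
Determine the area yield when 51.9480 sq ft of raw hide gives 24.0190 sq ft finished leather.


Formula: Yield = finished / raw * 100
Substituting: Yield = 24.0190 / 51.9480 * 100
Result: 46.2366 %


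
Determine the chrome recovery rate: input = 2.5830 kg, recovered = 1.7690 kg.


Formula: Recovery = recovered / input * 100
Substituting: Recovery = 1.7690 / 2.5830 * 100
Result: 68.4863 %


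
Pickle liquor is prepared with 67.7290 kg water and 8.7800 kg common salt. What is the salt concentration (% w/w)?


Formula: Conc = salt / (water + salt) * 100
Substituting: Conc = 8.7800 / (67.7290 + 8.7800) * 100
Result: 11.4758 %


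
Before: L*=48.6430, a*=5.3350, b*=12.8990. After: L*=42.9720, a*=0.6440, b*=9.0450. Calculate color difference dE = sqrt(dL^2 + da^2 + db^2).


dL = -5.6710, da = -4.6910, db = -3.8540
dE = sqrt((-5.6710)^2 + (-4.6910)^2 + (-3.8540)^2) = 8.3078


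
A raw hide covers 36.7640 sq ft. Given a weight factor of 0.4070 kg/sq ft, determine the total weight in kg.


Formula: Weight = area * weight_per_sqft
Substituting: Weight = 36.7640 * 0.4070
Result: 14.9629 kg


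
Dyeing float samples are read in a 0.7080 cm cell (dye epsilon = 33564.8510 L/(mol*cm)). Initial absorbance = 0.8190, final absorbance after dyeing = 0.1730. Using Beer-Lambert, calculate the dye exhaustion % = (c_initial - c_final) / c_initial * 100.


c_initial = A_i / (epsilon * l) = 0.8190 / (33564.8510 * 0.7080) = 3.4464e-05 mol/L
c_final = A_f / (epsilon * l) = 0.1730 / (33564.8510 * 0.7080) = 7.2799e-06 mol/L
Exhaustion = (c_initial - c_final) / c_initial * 100 = (3.4464e-05 - 7.2799e-06) / 3.4464e-05 * 100 = 78.8767 %


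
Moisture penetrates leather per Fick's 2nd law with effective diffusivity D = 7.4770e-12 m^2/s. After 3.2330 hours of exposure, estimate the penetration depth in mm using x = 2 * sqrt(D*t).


t = 3.2330 hr * 3600 = 11638.8000 s
D * t = 7.4770e-12 * 11638.8000 = 8.7023e-08
x = 2 * sqrt(D*t) = 2 * sqrt(8.7023e-08) = 5.8999e-04 m = 0.5900 mm


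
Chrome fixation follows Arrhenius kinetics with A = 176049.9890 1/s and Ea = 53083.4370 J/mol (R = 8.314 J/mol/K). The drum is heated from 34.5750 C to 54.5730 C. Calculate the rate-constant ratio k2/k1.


T1 = 34.5750 + 273.15 = 307.7250 K; T2 = 54.5730 + 273.15 = 327.7230 K
k1 = A * exp(-Ea/(R*T1)) = 176049.9890 * exp(-53083.4370/(8.314*307.7250)) = 1.7167e-04 1/s
k2 = A * exp(-Ea/(R*T2)) = 176049.9890 * exp(-53083.4370/(8.314*327.7230)) = 6.0890e-04 1/s
k2/k1 = 6.0890e-04 / 1.7167e-04 = 3.5470


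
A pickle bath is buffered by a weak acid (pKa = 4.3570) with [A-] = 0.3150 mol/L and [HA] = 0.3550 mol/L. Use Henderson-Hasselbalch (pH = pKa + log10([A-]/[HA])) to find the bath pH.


ratio = [A-] / [HA] = 0.3150 / 0.3550 = 0.8873
log10(ratio) = -0.0519178
pH = pKa + log10(ratio) = 4.3570 - 0.0519178 = 4.3051


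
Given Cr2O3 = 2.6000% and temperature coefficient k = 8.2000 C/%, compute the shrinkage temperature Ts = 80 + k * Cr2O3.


Formula: Ts = 80 + k * Cr2O3
Substituting: Ts = 80 + 8.2000 * 2.6000
Result: 101.3200 C


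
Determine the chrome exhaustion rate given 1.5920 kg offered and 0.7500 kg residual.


Formula: Uptake = (offered - residual) / offered * 100
Substituting: Uptake = (1.5920 - 0.7500) / 1.5920 * 100
Result: 52.8894 %


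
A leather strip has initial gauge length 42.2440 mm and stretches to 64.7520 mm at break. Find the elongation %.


Formula: Elongation = (Lf - L0) / L0 * 100
Substituting: Elongation = (64.7520 - 42.2440) / 42.2440 * 100
Result: 53.2809 %


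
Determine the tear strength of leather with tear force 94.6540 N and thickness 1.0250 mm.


Formula: Tear strength = force / thickness
Substituting: Tear strength = 94.6540 / 1.0250
Result: 92.3454 N/mm


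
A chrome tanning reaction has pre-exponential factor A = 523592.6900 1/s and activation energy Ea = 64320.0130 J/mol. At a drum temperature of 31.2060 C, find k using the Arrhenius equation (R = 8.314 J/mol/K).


T_K = T_C + 273.15 = 31.2060 + 273.15 = 304.3560 K
exponent = -Ea / (R * T_K) = -64320.0130 / (8.314 * 304.3560) = -25.4188
k = A * exp(exponent) = 523592.6900 * exp(-25.4188) = 4.7838e-06 1/s


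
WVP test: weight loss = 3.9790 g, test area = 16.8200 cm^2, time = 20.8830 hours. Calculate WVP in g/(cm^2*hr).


Formula: WVP = loss / (area * time)
Substituting: WVP = 3.9790 / (16.8200 * 20.8830)
Result: 0.011328 g/(cm^2*hr)


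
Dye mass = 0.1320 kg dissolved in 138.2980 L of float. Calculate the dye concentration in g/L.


Formula: Conc = dye_mass(kg) / volume(L) * 1000
Substituting: Conc = 0.1320 / 138.2980 * 1000
Result: 0.9545 g/L


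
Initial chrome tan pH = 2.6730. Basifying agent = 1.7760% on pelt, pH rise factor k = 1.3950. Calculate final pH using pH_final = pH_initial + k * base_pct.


Formula: pH_final = pH_initial + k * base_pct
Substituting: pH_final = 2.6730 + 1.3950 * 1.7760
Result: 5.1505


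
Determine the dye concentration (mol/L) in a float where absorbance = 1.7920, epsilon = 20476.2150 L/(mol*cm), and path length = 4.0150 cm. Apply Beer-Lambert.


Formula: c = A / (epsilon * l)
Substituting: c = 1.7920 / (20476.2150 * 4.0150)
Result: 2.1797e-05 mol/L


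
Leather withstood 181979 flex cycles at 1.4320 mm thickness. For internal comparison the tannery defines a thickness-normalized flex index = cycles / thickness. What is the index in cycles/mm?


Formula: Index = cycles / thickness
Substituting: Index = 181979 / 1.4320
Result: 127080.3073 cycles/mm


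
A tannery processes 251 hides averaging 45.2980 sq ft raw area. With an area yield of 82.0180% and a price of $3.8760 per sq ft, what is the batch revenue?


Raw_total = N * avg_area = 251 * 45.2980 = 11369.7980 sq ft
Finished = Raw_total * yield / 100 = 11369.7980 * 82.0180 / 100 = 9325.2809 sq ft
Value = Finished * price = 9325.2809 * 3.8760 = 36144.7889 $


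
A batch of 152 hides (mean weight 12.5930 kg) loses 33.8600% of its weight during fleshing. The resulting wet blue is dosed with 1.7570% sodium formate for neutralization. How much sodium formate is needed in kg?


Total_raw = N * avg_wt = 152 * 12.5930 = 1914.1360 kg
Substrate = Total_raw * (1 - loss/100) = 1914.1360 * (1 - 33.8600/100) = 1266.0096 kg
Neutralizer = Substrate * pct / 100 = 1266.0096 * 1.7570 / 100 = 22.2438 kg
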